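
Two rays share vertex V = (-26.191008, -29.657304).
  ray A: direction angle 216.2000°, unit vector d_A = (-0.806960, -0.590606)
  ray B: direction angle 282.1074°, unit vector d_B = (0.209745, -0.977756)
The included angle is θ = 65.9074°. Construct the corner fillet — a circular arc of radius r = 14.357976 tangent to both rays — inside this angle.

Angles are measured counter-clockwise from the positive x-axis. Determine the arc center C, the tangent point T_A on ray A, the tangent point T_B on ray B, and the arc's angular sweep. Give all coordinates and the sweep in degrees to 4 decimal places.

center=(-35.5841,-54.3247) T_A=(-44.0640,-42.7383) T_B=(-21.5455,-51.3131) sweep=114.0926

bisector direction at 249.1537° = (-0.355862,-0.934538)
center distance |VC| = r/sin(θ/2) = 14.357976/sin(32.9537°) = 26.395224
C = V + |VC|·bis = (-35.5841,-54.3247)
T_A = V + ((C−V)·d_A)·d_A = V + 22.1485·d_A = (-44.0640,-42.7383)
T_B = V + ((C−V)·d_B)·d_B = V + 22.1485·d_B = (-21.5455,-51.3131)
sweep = 180° − θ = 114.0926°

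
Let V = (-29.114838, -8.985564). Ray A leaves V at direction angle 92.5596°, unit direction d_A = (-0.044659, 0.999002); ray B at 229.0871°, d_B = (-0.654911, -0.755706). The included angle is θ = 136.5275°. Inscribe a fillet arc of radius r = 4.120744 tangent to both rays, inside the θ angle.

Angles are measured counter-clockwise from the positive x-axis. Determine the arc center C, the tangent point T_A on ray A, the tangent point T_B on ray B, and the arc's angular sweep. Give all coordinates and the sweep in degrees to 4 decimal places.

center=(-33.3048,-7.5284) T_A=(-29.1882,-7.3443) T_B=(-30.1908,-10.2271) sweep=43.4725

bisector direction at 160.8233° = (-0.944510,0.328482)
center distance |VC| = r/sin(θ/2) = 4.120744/sin(68.2638°) = 4.436162
C = V + |VC|·bis = (-33.3048,-7.5284)
T_A = V + ((C−V)·d_A)·d_A = V + 1.6429·d_A = (-29.1882,-7.3443)
T_B = V + ((C−V)·d_B)·d_B = V + 1.6429·d_B = (-30.1908,-10.2271)
sweep = 180° − θ = 43.4725°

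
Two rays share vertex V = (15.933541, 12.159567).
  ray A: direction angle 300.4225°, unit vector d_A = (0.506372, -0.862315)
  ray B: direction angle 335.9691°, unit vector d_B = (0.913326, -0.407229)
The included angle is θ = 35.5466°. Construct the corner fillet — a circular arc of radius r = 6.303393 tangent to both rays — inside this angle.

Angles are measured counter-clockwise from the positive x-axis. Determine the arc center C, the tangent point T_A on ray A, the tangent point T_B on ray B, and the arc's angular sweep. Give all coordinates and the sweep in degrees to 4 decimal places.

center=(31.3265,-1.6053) T_A=(25.8910,-4.7972) T_B=(33.8934,4.1517) sweep=144.4534

bisector direction at 318.1958° = (0.745427,-0.666587)
center distance |VC| = r/sin(θ/2) = 6.303393/sin(17.7733°) = 20.649829
C = V + |VC|·bis = (31.3265,-1.6053)
T_A = V + ((C−V)·d_A)·d_A = V + 19.6642·d_A = (25.8910,-4.7972)
T_B = V + ((C−V)·d_B)·d_B = V + 19.6642·d_B = (33.8934,4.1517)
sweep = 180° − θ = 144.4534°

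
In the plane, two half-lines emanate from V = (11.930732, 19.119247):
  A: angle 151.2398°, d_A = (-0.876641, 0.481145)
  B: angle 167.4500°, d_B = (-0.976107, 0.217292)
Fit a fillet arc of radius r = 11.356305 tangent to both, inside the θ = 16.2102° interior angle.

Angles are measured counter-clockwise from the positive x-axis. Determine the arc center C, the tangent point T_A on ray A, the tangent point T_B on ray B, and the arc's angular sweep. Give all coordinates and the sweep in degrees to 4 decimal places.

center=(-63.4390,47.5316) T_A=(-57.9750,57.4870) T_B=(-65.9066,36.4467) sweep=163.7898

bisector direction at 159.3449° = (-0.935721,0.352742)
center distance |VC| = r/sin(θ/2) = 11.356305/sin(8.1051°) = 80.547251
C = V + |VC|·bis = (-63.4390,47.5316)
T_A = V + ((C−V)·d_A)·d_A = V + 79.7427·d_A = (-57.9750,57.4870)
T_B = V + ((C−V)·d_B)·d_B = V + 79.7427·d_B = (-65.9066,36.4467)
sweep = 180° − θ = 163.7898°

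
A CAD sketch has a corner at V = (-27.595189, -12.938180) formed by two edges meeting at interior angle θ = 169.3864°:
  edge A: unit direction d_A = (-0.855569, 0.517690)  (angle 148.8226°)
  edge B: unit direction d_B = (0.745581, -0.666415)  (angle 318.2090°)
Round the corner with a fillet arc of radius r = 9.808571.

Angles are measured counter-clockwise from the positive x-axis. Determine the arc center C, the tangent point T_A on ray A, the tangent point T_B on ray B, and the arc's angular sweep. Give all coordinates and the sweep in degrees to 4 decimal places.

center=(-33.4525,-20.8584) T_A=(-28.3747,-12.4665) T_B=(-26.9159,-13.5453) sweep=10.6136

bisector direction at 233.5158° = (-0.594601,-0.804021)
center distance |VC| = r/sin(θ/2) = 9.808571/sin(84.6932°) = 9.850794
C = V + |VC|·bis = (-33.4525,-20.8584)
T_A = V + ((C−V)·d_A)·d_A = V + 0.9111·d_A = (-28.3747,-12.4665)
T_B = V + ((C−V)·d_B)·d_B = V + 0.9111·d_B = (-26.9159,-13.5453)
sweep = 180° − θ = 10.6136°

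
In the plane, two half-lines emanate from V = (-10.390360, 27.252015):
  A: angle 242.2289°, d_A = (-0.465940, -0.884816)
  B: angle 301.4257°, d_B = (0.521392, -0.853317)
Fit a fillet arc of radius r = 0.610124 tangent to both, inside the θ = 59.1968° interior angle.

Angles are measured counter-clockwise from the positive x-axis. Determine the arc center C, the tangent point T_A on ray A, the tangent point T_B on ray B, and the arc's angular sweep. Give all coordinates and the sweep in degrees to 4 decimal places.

bisector direction at 271.8273° = (0.031887,-0.999491)
center distance |VC| = r/sin(θ/2) = 0.610124/sin(29.5984°) = 1.235275
C = V + |VC|·bis = (-10.3510,26.0174)
T_A = V + ((C−V)·d_A)·d_A = V + 1.0741·d_A = (-10.8908,26.3016)
T_B = V + ((C−V)·d_B)·d_B = V + 1.0741·d_B = (-9.8303,26.3355)
sweep = 180° − θ = 120.8032°

center=(-10.3510,26.0174) T_A=(-10.8908,26.3016) T_B=(-9.8303,26.3355) sweep=120.8032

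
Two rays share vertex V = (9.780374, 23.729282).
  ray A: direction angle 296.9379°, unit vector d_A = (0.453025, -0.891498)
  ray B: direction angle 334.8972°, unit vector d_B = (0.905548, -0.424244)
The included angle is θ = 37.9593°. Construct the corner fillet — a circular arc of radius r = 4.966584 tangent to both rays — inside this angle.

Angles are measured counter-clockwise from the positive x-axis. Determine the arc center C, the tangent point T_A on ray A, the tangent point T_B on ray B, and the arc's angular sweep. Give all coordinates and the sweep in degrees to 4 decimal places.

bisector direction at 315.9175° = (0.718339,-0.695693)
center distance |VC| = r/sin(θ/2) = 4.966584/sin(18.9796°) = 15.270881
C = V + |VC|·bis = (20.7501,13.1054)
T_A = V + ((C−V)·d_A)·d_A = V + 14.4407·d_A = (16.3224,10.8555)
T_B = V + ((C−V)·d_B)·d_B = V + 14.4407·d_B = (22.8571,17.6029)
sweep = 180° − θ = 142.0407°

center=(20.7501,13.1054) T_A=(16.3224,10.8555) T_B=(22.8571,17.6029) sweep=142.0407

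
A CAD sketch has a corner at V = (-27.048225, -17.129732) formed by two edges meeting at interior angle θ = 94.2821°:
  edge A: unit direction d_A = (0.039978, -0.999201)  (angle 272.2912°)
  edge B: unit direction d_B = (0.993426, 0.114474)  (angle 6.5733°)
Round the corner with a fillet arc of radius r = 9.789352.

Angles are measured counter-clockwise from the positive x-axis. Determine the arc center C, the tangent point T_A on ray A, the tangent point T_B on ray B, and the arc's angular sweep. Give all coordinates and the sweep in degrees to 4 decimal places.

center=(-16.9035,-25.8149) T_A=(-26.6851,-26.2062) T_B=(-18.0242,-16.0899) sweep=85.7179

bisector direction at 319.4323° = (0.759637,-0.650347)
center distance |VC| = r/sin(θ/2) = 9.789352/sin(47.1410°) = 13.354633
C = V + |VC|·bis = (-16.9035,-25.8149)
T_A = V + ((C−V)·d_A)·d_A = V + 9.0838·d_A = (-26.6851,-26.2062)
T_B = V + ((C−V)·d_B)·d_B = V + 9.0838·d_B = (-18.0242,-16.0899)
sweep = 180° − θ = 85.7179°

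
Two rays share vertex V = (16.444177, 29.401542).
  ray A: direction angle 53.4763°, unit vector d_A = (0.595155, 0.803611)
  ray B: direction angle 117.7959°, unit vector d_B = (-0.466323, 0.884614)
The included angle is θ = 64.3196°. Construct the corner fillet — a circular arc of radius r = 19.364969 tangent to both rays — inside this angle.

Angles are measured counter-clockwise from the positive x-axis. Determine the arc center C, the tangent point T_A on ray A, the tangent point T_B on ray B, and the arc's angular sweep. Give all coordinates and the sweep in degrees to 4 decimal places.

bisector direction at 85.6361° = (0.076091,0.997101)
center distance |VC| = r/sin(θ/2) = 19.364969/sin(32.1598°) = 36.381003
C = V + |VC|·bis = (19.2124,65.6771)
T_A = V + ((C−V)·d_A)·d_A = V + 30.7990·d_A = (34.7743,54.1519)
T_B = V + ((C−V)·d_B)·d_B = V + 30.7990·d_B = (2.0819,56.6467)
sweep = 180° − θ = 115.6804°

center=(19.2124,65.6771) T_A=(34.7743,54.1519) T_B=(2.0819,56.6467) sweep=115.6804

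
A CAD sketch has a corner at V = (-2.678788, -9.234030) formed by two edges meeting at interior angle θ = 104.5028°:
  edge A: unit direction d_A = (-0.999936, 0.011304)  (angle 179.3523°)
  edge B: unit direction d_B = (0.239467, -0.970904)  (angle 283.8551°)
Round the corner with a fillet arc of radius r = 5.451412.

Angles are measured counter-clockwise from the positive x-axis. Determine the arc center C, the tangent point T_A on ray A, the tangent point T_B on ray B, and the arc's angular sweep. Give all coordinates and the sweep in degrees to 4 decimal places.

center=(-6.9609,-14.6374) T_A=(-6.8992,-9.1863) T_B=(-1.6681,-13.3319) sweep=75.4972

bisector direction at 231.6037° = (-0.621097,-0.783734)
center distance |VC| = r/sin(θ/2) = 5.451412/sin(52.2514°) = 6.894373
C = V + |VC|·bis = (-6.9609,-14.6374)
T_A = V + ((C−V)·d_A)·d_A = V + 4.2207·d_A = (-6.8992,-9.1863)
T_B = V + ((C−V)·d_B)·d_B = V + 4.2207·d_B = (-1.6681,-13.3319)
sweep = 180° − θ = 75.4972°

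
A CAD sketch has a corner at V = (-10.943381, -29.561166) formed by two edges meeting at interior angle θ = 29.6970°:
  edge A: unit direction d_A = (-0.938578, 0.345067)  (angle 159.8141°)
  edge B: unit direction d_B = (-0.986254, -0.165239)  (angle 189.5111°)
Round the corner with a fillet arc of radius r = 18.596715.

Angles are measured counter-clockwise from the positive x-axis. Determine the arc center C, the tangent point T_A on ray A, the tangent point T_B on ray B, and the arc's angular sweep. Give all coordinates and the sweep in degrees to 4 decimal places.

bisector direction at 174.6626° = (-0.995664,0.093021)
center distance |VC| = r/sin(θ/2) = 18.596715/sin(14.8485°) = 72.568563
C = V + |VC|·bis = (-83.1973,-22.8108)
T_A = V + ((C−V)·d_A)·d_A = V + 70.1453·d_A = (-76.7802,-5.3563)
T_B = V + ((C−V)·d_B)·d_B = V + 70.1453·d_B = (-80.1244,-41.1519)
sweep = 180° − θ = 150.3030°

center=(-83.1973,-22.8108) T_A=(-76.7802,-5.3563) T_B=(-80.1244,-41.1519) sweep=150.3030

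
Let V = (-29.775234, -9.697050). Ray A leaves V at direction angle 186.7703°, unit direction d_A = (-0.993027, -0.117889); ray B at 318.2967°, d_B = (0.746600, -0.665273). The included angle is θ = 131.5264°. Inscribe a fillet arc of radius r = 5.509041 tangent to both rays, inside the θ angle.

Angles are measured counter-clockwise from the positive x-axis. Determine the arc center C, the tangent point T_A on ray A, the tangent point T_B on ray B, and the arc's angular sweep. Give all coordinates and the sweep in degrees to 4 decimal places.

bisector direction at 252.5335° = (-0.300148,-0.953893)
center distance |VC| = r/sin(θ/2) = 5.509041/sin(65.7632°) = 6.041565
C = V + |VC|·bis = (-31.5886,-15.4601)
T_A = V + ((C−V)·d_A)·d_A = V + 2.4801·d_A = (-32.2381,-9.9894)
T_B = V + ((C−V)·d_B)·d_B = V + 2.4801·d_B = (-27.9236,-11.3470)
sweep = 180° − θ = 48.4736°

center=(-31.5886,-15.4601) T_A=(-32.2381,-9.9894) T_B=(-27.9236,-11.3470) sweep=48.4736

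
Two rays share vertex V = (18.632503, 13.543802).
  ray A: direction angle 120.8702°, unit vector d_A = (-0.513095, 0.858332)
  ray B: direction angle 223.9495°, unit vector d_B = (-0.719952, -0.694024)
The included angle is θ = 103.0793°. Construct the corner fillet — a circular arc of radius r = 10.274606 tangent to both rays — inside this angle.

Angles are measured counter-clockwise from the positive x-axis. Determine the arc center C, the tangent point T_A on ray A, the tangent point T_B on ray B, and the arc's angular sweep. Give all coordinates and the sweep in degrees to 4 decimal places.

center=(5.6260,15.2770) T_A=(14.4450,20.5488) T_B=(12.7568,7.8797) sweep=76.9207

bisector direction at 172.4098° = (-0.991238,0.132086)
center distance |VC| = r/sin(θ/2) = 10.274606/sin(51.5397°) = 13.121453
C = V + |VC|·bis = (5.6260,15.2770)
T_A = V + ((C−V)·d_A)·d_A = V + 8.1612·d_A = (14.4450,20.5488)
T_B = V + ((C−V)·d_B)·d_B = V + 8.1612·d_B = (12.7568,7.8797)
sweep = 180° − θ = 76.9207°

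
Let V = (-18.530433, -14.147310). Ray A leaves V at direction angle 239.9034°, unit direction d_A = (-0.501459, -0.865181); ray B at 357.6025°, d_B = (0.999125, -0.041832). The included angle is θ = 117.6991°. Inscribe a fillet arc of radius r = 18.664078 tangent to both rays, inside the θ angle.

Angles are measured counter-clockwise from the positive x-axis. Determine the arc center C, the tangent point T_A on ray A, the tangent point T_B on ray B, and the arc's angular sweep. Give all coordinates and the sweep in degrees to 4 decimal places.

center=(-8.0397,-33.2670) T_A=(-24.1876,-23.9077) T_B=(-7.2590,-14.6192) sweep=62.3009

bisector direction at 298.7529° = (0.481034,-0.876702)
center distance |VC| = r/sin(θ/2) = 18.664078/sin(58.8496°) = 21.808621
C = V + |VC|·bis = (-8.0397,-33.2670)
T_A = V + ((C−V)·d_A)·d_A = V + 11.2813·d_A = (-24.1876,-23.9077)
T_B = V + ((C−V)·d_B)·d_B = V + 11.2813·d_B = (-7.2590,-14.6192)
sweep = 180° − θ = 62.3009°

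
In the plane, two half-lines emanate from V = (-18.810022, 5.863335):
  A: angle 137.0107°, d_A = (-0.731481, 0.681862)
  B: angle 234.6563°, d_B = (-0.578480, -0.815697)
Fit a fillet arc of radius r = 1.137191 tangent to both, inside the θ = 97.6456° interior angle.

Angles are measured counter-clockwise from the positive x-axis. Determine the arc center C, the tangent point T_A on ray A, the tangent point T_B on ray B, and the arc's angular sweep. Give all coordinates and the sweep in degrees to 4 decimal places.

center=(-20.3131,5.7098) T_A=(-19.5377,6.5416) T_B=(-19.3855,5.0519) sweep=82.3544

bisector direction at 185.8335° = (-0.994821,-0.101638)
center distance |VC| = r/sin(θ/2) = 1.137191/sin(48.8228°) = 1.510862
C = V + |VC|·bis = (-20.3131,5.7098)
T_A = V + ((C−V)·d_A)·d_A = V + 0.9947·d_A = (-19.5377,6.5416)
T_B = V + ((C−V)·d_B)·d_B = V + 0.9947·d_B = (-19.3855,5.0519)
sweep = 180° − θ = 82.3544°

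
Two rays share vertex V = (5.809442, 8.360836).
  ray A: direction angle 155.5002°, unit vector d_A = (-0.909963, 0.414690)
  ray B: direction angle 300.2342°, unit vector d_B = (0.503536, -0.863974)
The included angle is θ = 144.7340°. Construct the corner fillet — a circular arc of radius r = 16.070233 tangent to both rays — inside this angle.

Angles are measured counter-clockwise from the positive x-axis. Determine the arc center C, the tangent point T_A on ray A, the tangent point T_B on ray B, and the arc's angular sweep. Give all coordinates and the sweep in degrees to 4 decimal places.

center=(-5.5028,-4.1443) T_A=(1.1614,10.4791) T_B=(8.3815,3.9477) sweep=35.2660

bisector direction at 227.8672° = (-0.670851,-0.741592)
center distance |VC| = r/sin(θ/2) = 16.070233/sin(72.3670°) = 16.862494
C = V + |VC|·bis = (-5.5028,-4.1443)
T_A = V + ((C−V)·d_A)·d_A = V + 5.1080·d_A = (1.1614,10.4791)
T_B = V + ((C−V)·d_B)·d_B = V + 5.1080·d_B = (8.3815,3.9477)
sweep = 180° − θ = 35.2660°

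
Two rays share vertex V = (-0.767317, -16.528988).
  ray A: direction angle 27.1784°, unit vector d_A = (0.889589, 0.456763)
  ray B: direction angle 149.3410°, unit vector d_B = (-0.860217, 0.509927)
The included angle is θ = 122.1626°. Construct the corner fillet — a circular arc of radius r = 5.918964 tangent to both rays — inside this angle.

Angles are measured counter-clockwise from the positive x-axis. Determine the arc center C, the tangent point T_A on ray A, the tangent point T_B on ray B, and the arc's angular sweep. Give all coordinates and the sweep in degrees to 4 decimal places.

bisector direction at 88.2597° = (0.030369,0.999539)
center distance |VC| = r/sin(θ/2) = 5.918964/sin(61.0813°) = 6.762160
C = V + |VC|·bis = (-0.5620,-9.7699)
T_A = V + ((C−V)·d_A)·d_A = V + 3.2700·d_A = (2.1416,-15.0354)
T_B = V + ((C−V)·d_B)·d_B = V + 3.2700·d_B = (-3.5802,-14.8615)
sweep = 180° − θ = 57.8374°

center=(-0.5620,-9.7699) T_A=(2.1416,-15.0354) T_B=(-3.5802,-14.8615) sweep=57.8374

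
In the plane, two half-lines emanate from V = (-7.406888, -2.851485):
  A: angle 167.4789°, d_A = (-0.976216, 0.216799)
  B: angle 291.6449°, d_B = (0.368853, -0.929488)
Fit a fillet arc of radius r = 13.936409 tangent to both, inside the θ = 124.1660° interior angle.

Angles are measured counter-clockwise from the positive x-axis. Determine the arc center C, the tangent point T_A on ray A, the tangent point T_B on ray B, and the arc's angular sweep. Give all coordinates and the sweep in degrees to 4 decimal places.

center=(-17.6369,-14.8555) T_A=(-14.6155,-1.2506) T_B=(-4.6832,-9.7150) sweep=55.8340

bisector direction at 229.5619° = (-0.648626,-0.761107)
center distance |VC| = r/sin(θ/2) = 13.936409/sin(62.0830°) = 15.771828
C = V + |VC|·bis = (-17.6369,-14.8555)
T_A = V + ((C−V)·d_A)·d_A = V + 7.3842·d_A = (-14.6155,-1.2506)
T_B = V + ((C−V)·d_B)·d_B = V + 7.3842·d_B = (-4.6832,-9.7150)
sweep = 180° − θ = 55.8340°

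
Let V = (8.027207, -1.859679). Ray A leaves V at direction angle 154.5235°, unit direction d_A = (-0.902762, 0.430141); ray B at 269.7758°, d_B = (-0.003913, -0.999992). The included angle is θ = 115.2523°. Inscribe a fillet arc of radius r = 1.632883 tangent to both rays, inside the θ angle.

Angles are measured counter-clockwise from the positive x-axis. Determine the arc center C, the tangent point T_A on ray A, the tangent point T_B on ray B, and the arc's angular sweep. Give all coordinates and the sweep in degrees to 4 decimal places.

bisector direction at 212.1497° = (-0.846661,-0.532132)
center distance |VC| = r/sin(θ/2) = 1.632883/sin(57.6262°) = 1.933384
C = V + |VC|·bis = (6.3903,-2.8885)
T_A = V + ((C−V)·d_A)·d_A = V + 1.0352·d_A = (7.0927,-1.4144)
T_B = V + ((C−V)·d_B)·d_B = V + 1.0352·d_B = (8.0232,-2.8949)
sweep = 180° − θ = 64.7477°

center=(6.3903,-2.8885) T_A=(7.0927,-1.4144) T_B=(8.0232,-2.8949) sweep=64.7477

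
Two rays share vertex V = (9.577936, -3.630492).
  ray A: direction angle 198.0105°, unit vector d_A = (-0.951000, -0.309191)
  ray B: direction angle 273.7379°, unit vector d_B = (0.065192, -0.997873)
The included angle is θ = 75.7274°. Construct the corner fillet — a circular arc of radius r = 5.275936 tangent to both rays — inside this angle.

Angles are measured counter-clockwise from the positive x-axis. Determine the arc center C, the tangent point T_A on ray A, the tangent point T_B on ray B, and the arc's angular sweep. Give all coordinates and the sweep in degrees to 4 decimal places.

bisector direction at 235.8742° = (-0.561012,-0.827808)
center distance |VC| = r/sin(θ/2) = 5.275936/sin(37.8637°) = 8.595737
C = V + |VC|·bis = (4.7556,-10.7461)
T_A = V + ((C−V)·d_A)·d_A = V + 6.7861·d_A = (3.1244,-5.7287)
T_B = V + ((C−V)·d_B)·d_B = V + 6.7861·d_B = (10.0203,-10.4022)
sweep = 180° − θ = 104.2726°

center=(4.7556,-10.7461) T_A=(3.1244,-5.7287) T_B=(10.0203,-10.4022) sweep=104.2726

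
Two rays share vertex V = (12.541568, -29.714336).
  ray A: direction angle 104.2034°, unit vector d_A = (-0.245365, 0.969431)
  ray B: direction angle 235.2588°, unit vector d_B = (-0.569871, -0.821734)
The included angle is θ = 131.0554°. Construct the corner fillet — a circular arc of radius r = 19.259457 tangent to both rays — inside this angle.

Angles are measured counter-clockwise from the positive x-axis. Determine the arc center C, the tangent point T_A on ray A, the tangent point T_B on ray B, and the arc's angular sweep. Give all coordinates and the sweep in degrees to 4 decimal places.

bisector direction at 169.7311° = (-0.983982,0.178268)
center distance |VC| = r/sin(θ/2) = 19.259457/sin(65.5277°) = 21.160480
C = V + |VC|·bis = (-8.2800,-25.9421)
T_A = V + ((C−V)·d_A)·d_A = V + 8.7658·d_A = (10.3907,-21.2165)
T_B = V + ((C−V)·d_B)·d_B = V + 8.7658·d_B = (7.5462,-36.9175)
sweep = 180° − θ = 48.9446°

center=(-8.2800,-25.9421) T_A=(10.3907,-21.2165) T_B=(7.5462,-36.9175) sweep=48.9446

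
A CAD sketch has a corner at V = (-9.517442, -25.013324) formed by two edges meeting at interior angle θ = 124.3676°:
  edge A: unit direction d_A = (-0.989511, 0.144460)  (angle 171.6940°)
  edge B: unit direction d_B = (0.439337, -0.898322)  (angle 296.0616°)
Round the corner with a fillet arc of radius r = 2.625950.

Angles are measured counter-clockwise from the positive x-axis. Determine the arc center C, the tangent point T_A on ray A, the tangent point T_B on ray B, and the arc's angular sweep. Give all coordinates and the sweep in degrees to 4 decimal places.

center=(-11.2677,-27.4116) T_A=(-10.8884,-24.8132) T_B=(-8.9088,-26.2579) sweep=55.6324

bisector direction at 233.8778° = (-0.589509,-0.807762)
center distance |VC| = r/sin(θ/2) = 2.625950/sin(62.1838°) = 2.969023
C = V + |VC|·bis = (-11.2677,-27.4116)
T_A = V + ((C−V)·d_A)·d_A = V + 1.3855·d_A = (-10.8884,-24.8132)
T_B = V + ((C−V)·d_B)·d_B = V + 1.3855·d_B = (-8.9088,-26.2579)
sweep = 180° − θ = 55.6324°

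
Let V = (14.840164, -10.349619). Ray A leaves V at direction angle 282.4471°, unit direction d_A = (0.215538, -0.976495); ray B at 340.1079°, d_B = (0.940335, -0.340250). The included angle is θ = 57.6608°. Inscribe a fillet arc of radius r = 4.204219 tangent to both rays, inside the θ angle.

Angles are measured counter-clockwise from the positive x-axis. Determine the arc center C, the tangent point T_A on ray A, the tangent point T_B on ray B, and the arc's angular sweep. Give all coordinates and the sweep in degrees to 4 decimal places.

center=(20.5918,-16.9018) T_A=(16.4864,-17.8079) T_B=(22.0223,-12.9484) sweep=122.3392

bisector direction at 311.2775° = (0.659707,-0.751523)
center distance |VC| = r/sin(θ/2) = 4.204219/sin(28.8304°) = 8.718493
C = V + |VC|·bis = (20.5918,-16.9018)
T_A = V + ((C−V)·d_A)·d_A = V + 7.6378·d_A = (16.4864,-17.8079)
T_B = V + ((C−V)·d_B)·d_B = V + 7.6378·d_B = (22.0223,-12.9484)
sweep = 180° − θ = 122.3392°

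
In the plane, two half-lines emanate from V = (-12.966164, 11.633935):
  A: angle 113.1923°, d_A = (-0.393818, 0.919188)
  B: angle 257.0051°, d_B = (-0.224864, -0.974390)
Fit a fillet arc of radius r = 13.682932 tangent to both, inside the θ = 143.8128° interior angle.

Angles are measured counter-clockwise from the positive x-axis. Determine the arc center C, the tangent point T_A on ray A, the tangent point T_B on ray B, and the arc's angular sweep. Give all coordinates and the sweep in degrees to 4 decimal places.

bisector direction at 185.0987° = (-0.996043,-0.088872)
center distance |VC| = r/sin(θ/2) = 13.682932/sin(71.9064°) = 14.394746
C = V + |VC|·bis = (-27.3040,10.3546)
T_A = V + ((C−V)·d_A)·d_A = V + 4.4706·d_A = (-14.7268,15.7432)
T_B = V + ((C−V)·d_B)·d_B = V + 4.4706·d_B = (-13.9714,7.2778)
sweep = 180° − θ = 36.1872°

center=(-27.3040,10.3546) T_A=(-14.7268,15.7432) T_B=(-13.9714,7.2778) sweep=36.1872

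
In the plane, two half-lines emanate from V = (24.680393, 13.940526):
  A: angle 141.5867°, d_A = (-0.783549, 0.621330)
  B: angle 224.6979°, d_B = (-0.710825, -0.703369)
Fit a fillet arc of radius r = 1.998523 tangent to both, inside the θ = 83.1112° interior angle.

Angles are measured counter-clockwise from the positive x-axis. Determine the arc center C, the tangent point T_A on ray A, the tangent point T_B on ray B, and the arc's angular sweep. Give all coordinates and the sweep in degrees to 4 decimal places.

bisector direction at 183.1423° = (-0.998496,-0.054816)
center distance |VC| = r/sin(θ/2) = 1.998523/sin(41.5556°) = 3.012789
C = V + |VC|·bis = (21.6721,13.7754)
T_A = V + ((C−V)·d_A)·d_A = V + 2.2545·d_A = (22.9139,15.3413)
T_B = V + ((C−V)·d_B)·d_B = V + 2.2545·d_B = (23.0778,12.3548)
sweep = 180° − θ = 96.8888°

center=(21.6721,13.7754) T_A=(22.9139,15.3413) T_B=(23.0778,12.3548) sweep=96.8888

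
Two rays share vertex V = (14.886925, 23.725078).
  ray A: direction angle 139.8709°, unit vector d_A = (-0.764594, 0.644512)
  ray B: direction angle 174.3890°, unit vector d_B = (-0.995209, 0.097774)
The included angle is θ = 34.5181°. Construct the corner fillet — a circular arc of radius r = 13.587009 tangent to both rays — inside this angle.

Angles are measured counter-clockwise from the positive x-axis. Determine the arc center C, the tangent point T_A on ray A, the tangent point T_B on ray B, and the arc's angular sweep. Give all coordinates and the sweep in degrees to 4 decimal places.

bisector direction at 157.1300° = (-0.921389,0.388642)
center distance |VC| = r/sin(θ/2) = 13.587009/sin(17.2590°) = 45.794932
C = V + |VC|·bis = (-27.3080,41.5229)
T_A = V + ((C−V)·d_A)·d_A = V + 43.7329·d_A = (-18.5510,51.9115)
T_B = V + ((C−V)·d_B)·d_B = V + 43.7329·d_B = (-28.6365,28.0010)
sweep = 180° − θ = 145.4819°

center=(-27.3080,41.5229) T_A=(-18.5510,51.9115) T_B=(-28.6365,28.0010) sweep=145.4819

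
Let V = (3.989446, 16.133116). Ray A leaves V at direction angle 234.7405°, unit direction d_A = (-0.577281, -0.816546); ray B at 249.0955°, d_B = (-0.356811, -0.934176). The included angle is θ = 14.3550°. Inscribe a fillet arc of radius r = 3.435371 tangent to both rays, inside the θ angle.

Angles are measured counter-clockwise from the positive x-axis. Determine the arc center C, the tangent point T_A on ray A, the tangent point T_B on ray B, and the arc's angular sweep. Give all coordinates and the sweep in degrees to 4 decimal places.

bisector direction at 241.9180° = (-0.470735,-0.882275)
center distance |VC| = r/sin(θ/2) = 3.435371/sin(7.1775°) = 27.495369
C = V + |VC|·bis = (-8.9536,-8.1254)
T_A = V + ((C−V)·d_A)·d_A = V + 27.2799·d_A = (-11.7587,-6.1422)
T_B = V + ((C−V)·d_B)·d_B = V + 27.2799·d_B = (-5.7443,-9.3511)
sweep = 180° − θ = 165.6450°

center=(-8.9536,-8.1254) T_A=(-11.7587,-6.1422) T_B=(-5.7443,-9.3511) sweep=165.6450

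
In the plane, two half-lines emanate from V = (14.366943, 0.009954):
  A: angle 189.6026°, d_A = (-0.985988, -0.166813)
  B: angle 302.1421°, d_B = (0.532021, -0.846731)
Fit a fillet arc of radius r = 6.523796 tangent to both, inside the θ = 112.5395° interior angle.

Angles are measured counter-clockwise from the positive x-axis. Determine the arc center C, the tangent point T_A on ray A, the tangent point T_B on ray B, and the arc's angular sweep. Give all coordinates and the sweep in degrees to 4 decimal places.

center=(11.1604,-7.1490) T_A=(10.0722,-0.7167) T_B=(16.6843,-3.6782) sweep=67.4605

bisector direction at 245.8724° = (-0.408771,-0.912637)
center distance |VC| = r/sin(θ/2) = 6.523796/sin(56.2698°) = 7.844296
C = V + |VC|·bis = (11.1604,-7.1490)
T_A = V + ((C−V)·d_A)·d_A = V + 4.3558·d_A = (10.0722,-0.7167)
T_B = V + ((C−V)·d_B)·d_B = V + 4.3558·d_B = (16.6843,-3.6782)
sweep = 180° − θ = 67.4605°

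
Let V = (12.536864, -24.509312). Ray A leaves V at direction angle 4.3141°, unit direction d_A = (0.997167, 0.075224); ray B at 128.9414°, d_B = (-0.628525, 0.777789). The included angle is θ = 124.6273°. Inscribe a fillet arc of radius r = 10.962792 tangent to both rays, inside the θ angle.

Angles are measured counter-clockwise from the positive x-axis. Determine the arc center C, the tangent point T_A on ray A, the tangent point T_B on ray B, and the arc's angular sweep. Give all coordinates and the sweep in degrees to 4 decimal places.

bisector direction at 66.6278° = (0.396703,0.917947)
center distance |VC| = r/sin(θ/2) = 10.962792/sin(62.3137°) = 12.380280
C = V + |VC|·bis = (17.4482,-13.1449)
T_A = V + ((C−V)·d_A)·d_A = V + 5.7523·d_A = (18.2728,-24.0766)
T_B = V + ((C−V)·d_B)·d_B = V + 5.7523·d_B = (8.9214,-20.0353)
sweep = 180° − θ = 55.3727°

center=(17.4482,-13.1449) T_A=(18.2728,-24.0766) T_B=(8.9214,-20.0353) sweep=55.3727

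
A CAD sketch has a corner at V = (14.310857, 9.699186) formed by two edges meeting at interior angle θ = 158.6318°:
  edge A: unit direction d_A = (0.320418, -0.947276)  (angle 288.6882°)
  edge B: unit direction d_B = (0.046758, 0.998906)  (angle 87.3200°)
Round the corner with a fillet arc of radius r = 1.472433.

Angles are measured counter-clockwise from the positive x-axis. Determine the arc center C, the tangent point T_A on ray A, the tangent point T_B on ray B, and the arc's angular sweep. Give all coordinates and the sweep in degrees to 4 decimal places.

center=(15.7947,9.9078) T_A=(14.3999,9.4360) T_B=(14.3238,9.9767) sweep=21.3682

bisector direction at 8.0041° = (0.990258,0.139244)
center distance |VC| = r/sin(θ/2) = 1.472433/sin(79.3159°) = 1.498409
C = V + |VC|·bis = (15.7947,9.9078)
T_A = V + ((C−V)·d_A)·d_A = V + 0.2778·d_A = (14.3999,9.4360)
T_B = V + ((C−V)·d_B)·d_B = V + 0.2778·d_B = (14.3238,9.9767)
sweep = 180° − θ = 21.3682°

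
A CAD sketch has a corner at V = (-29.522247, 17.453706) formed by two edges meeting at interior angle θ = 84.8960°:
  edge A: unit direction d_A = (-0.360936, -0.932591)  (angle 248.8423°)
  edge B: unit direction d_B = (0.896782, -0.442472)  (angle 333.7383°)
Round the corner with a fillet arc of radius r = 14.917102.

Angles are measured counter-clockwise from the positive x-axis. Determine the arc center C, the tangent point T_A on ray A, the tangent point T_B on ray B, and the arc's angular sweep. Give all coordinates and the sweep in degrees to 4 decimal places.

bisector direction at 291.2903° = (0.363093,-0.931753)
center distance |VC| = r/sin(θ/2) = 14.917102/sin(42.4480°) = 22.102004
C = V + |VC|·bis = (-21.4972,-3.1399)
T_A = V + ((C−V)·d_A)·d_A = V + 16.3089·d_A = (-35.4087,2.2442)
T_B = V + ((C−V)·d_B)·d_B = V + 16.3089·d_B = (-14.8968,10.2375)
sweep = 180° − θ = 95.1040°

center=(-21.4972,-3.1399) T_A=(-35.4087,2.2442) T_B=(-14.8968,10.2375) sweep=95.1040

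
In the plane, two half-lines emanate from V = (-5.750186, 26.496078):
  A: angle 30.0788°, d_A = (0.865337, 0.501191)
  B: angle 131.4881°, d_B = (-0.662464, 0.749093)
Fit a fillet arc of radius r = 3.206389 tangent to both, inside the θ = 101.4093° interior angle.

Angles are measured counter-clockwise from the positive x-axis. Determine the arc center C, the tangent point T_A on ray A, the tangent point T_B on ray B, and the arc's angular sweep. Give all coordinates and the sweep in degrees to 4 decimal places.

center=(-5.0866,30.5858) T_A=(-3.4796,27.8112) T_B=(-7.4885,28.4617) sweep=78.5907

bisector direction at 80.7835° = (0.160166,0.987090)
center distance |VC| = r/sin(θ/2) = 3.206389/sin(50.7047°) = 4.143202
C = V + |VC|·bis = (-5.0866,30.5858)
T_A = V + ((C−V)·d_A)·d_A = V + 2.6240·d_A = (-3.4796,27.8112)
T_B = V + ((C−V)·d_B)·d_B = V + 2.6240·d_B = (-7.4885,28.4617)
sweep = 180° − θ = 78.5907°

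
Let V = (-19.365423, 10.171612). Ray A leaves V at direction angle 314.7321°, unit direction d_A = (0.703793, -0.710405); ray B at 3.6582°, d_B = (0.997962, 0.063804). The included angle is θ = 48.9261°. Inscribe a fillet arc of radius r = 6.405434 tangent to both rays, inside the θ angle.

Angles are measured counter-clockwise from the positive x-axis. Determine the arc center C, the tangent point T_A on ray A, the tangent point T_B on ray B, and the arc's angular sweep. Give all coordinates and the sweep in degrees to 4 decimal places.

bisector direction at 339.1952° = (0.934796,-0.355186)
center distance |VC| = r/sin(θ/2) = 6.405434/sin(24.4630°) = 15.468090
C = V + |VC|·bis = (-4.9059,4.6776)
T_A = V + ((C−V)·d_A)·d_A = V + 14.0795·d_A = (-9.4564,0.1695)
T_B = V + ((C−V)·d_B)·d_B = V + 14.0795·d_B = (-5.3146,11.0699)
sweep = 180° − θ = 131.0739°

center=(-4.9059,4.6776) T_A=(-9.4564,0.1695) T_B=(-5.3146,11.0699) sweep=131.0739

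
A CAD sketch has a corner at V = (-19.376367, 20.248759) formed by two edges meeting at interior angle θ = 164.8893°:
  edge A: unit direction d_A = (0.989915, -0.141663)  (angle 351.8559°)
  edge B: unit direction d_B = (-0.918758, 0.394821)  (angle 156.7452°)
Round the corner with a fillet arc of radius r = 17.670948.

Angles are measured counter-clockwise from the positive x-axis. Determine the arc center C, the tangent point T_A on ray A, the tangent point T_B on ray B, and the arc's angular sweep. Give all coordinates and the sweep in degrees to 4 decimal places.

bisector direction at 74.3006° = (0.270591,0.962694)
center distance |VC| = r/sin(θ/2) = 17.670948/sin(82.4446°) = 17.825705
C = V + |VC|·bis = (-14.5529,37.4095)
T_A = V + ((C−V)·d_A)·d_A = V + 2.3438·d_A = (-17.0562,19.9167)
T_B = V + ((C−V)·d_B)·d_B = V + 2.3438·d_B = (-21.5297,21.1741)
sweep = 180° − θ = 15.1107°

center=(-14.5529,37.4095) T_A=(-17.0562,19.9167) T_B=(-21.5297,21.1741) sweep=15.1107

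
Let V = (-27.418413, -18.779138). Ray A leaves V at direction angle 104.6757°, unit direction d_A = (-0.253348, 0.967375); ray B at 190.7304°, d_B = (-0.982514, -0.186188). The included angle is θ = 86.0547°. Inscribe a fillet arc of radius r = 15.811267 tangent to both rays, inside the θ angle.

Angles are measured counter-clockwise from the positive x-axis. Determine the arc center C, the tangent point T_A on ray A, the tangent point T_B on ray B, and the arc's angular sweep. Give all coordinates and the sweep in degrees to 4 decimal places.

bisector direction at 147.7031° = (-0.845290,0.534307)
center distance |VC| = r/sin(θ/2) = 15.811267/sin(43.0273°) = 23.171873
C = V + |VC|·bis = (-47.0054,-6.3982)
T_A = V + ((C−V)·d_A)·d_A = V + 16.9393·d_A = (-31.7099,-2.3925)
T_B = V + ((C−V)·d_B)·d_B = V + 16.9393·d_B = (-44.0615,-21.9330)
sweep = 180° − θ = 93.9453°

center=(-47.0054,-6.3982) T_A=(-31.7099,-2.3925) T_B=(-44.0615,-21.9330) sweep=93.9453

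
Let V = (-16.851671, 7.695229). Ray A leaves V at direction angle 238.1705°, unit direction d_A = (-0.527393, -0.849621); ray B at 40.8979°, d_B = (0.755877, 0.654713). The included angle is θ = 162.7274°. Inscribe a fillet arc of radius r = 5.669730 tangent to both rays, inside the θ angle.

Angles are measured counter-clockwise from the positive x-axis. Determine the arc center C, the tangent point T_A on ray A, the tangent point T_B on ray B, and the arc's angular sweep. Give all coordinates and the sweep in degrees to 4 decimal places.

bisector direction at 319.5342° = (0.760793,-0.648994)
center distance |VC| = r/sin(θ/2) = 5.669730/sin(81.3637°) = 5.734754
C = V + |VC|·bis = (-12.4887,3.9734)
T_A = V + ((C−V)·d_A)·d_A = V + 0.8611·d_A = (-17.3058,6.9636)
T_B = V + ((C−V)·d_B)·d_B = V + 0.8611·d_B = (-16.2008,8.2590)
sweep = 180° − θ = 17.2726°

center=(-12.4887,3.9734) T_A=(-17.3058,6.9636) T_B=(-16.2008,8.2590) sweep=17.2726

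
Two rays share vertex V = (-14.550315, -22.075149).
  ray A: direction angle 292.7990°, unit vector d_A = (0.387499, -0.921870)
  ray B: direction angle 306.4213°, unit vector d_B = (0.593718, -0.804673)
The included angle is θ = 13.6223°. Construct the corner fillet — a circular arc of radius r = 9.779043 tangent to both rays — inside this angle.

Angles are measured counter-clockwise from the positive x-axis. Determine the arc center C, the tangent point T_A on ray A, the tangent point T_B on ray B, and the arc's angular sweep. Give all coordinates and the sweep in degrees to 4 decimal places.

bisector direction at 299.6101° = (0.494096,-0.869407)
center distance |VC| = r/sin(θ/2) = 9.779043/sin(6.8111°) = 82.455934
C = V + |VC|·bis = (26.1908,-93.7629)
T_A = V + ((C−V)·d_A)·d_A = V + 81.8740·d_A = (17.1758,-97.5523)
T_B = V + ((C−V)·d_B)·d_B = V + 81.8740·d_B = (34.0598,-87.9570)
sweep = 180° − θ = 166.3777°

center=(26.1908,-93.7629) T_A=(17.1758,-97.5523) T_B=(34.0598,-87.9570) sweep=166.3777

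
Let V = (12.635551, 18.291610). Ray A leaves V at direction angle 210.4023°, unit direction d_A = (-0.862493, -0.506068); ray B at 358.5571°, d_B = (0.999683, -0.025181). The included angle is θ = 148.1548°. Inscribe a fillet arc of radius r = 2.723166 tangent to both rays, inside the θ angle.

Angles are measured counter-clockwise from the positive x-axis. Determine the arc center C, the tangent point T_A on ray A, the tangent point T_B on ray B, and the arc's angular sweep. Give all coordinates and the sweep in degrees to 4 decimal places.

center=(13.3436,15.5497) T_A=(11.9655,17.8985) T_B=(13.4122,18.2720) sweep=31.8452

bisector direction at 284.4797° = (0.250037,-0.968236)
center distance |VC| = r/sin(θ/2) = 2.723166/sin(74.0774°) = 2.831814
C = V + |VC|·bis = (13.3436,15.5497)
T_A = V + ((C−V)·d_A)·d_A = V + 0.7769·d_A = (11.9655,17.8985)
T_B = V + ((C−V)·d_B)·d_B = V + 0.7769·d_B = (13.4122,18.2720)
sweep = 180° − θ = 31.8452°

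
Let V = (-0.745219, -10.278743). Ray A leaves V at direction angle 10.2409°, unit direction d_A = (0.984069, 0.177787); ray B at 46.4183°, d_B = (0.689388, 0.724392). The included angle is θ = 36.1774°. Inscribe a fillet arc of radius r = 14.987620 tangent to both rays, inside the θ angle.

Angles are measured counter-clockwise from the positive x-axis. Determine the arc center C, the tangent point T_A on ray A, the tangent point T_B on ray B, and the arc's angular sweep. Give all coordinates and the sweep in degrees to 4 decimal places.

bisector direction at 28.3296° = (0.880232,0.474543)
center distance |VC| = r/sin(θ/2) = 14.987620/sin(18.0887°) = 48.271024
C = V + |VC|·bis = (41.7445,12.6279)
T_A = V + ((C−V)·d_A)·d_A = V + 45.8853·d_A = (44.4091,-2.1209)
T_B = V + ((C−V)·d_B)·d_B = V + 45.8853·d_B = (30.8876,22.9602)
sweep = 180° − θ = 143.8226°

center=(41.7445,12.6279) T_A=(44.4091,-2.1209) T_B=(30.8876,22.9602) sweep=143.8226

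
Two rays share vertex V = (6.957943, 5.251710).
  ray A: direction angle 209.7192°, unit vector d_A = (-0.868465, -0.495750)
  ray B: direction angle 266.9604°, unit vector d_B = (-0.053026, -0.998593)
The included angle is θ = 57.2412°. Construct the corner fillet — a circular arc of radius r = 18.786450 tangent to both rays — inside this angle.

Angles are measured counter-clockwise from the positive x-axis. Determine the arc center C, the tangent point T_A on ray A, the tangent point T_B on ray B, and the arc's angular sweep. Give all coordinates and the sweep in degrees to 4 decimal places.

bisector direction at 238.3398° = (-0.524881,-0.851176)
center distance |VC| = r/sin(θ/2) = 18.786450/sin(28.6206°) = 39.219532
C = V + |VC|·bis = (-13.6276,-28.1310)
T_A = V + ((C−V)·d_A)·d_A = V + 34.4273·d_A = (-22.9410,-11.8156)
T_B = V + ((C−V)·d_B)·d_B = V + 34.4273·d_B = (5.1324,-29.1272)
sweep = 180° − θ = 122.7588°

center=(-13.6276,-28.1310) T_A=(-22.9410,-11.8156) T_B=(5.1324,-29.1272) sweep=122.7588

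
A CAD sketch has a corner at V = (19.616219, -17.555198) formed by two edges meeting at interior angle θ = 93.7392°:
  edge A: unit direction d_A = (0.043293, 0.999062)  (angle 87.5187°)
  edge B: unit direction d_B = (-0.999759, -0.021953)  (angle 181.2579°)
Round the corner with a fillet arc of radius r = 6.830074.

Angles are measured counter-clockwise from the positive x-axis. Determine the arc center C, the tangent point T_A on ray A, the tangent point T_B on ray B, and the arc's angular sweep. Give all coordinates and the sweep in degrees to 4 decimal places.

bisector direction at 134.3883° = (-0.699517,0.714616)
center distance |VC| = r/sin(θ/2) = 6.830074/sin(46.8696°) = 9.358834
C = V + |VC|·bis = (13.0696,-10.8672)
T_A = V + ((C−V)·d_A)·d_A = V + 6.3983·d_A = (19.8932,-11.1629)
T_B = V + ((C−V)·d_B)·d_B = V + 6.3983·d_B = (13.2195,-17.6957)
sweep = 180° − θ = 86.2608°

center=(13.0696,-10.8672) T_A=(19.8932,-11.1629) T_B=(13.2195,-17.6957) sweep=86.2608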